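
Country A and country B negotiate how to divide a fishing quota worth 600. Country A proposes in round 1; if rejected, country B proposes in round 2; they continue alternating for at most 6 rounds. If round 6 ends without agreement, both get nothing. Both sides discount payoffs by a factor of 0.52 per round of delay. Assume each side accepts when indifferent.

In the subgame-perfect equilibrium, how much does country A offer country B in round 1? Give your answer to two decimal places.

Round 6 (country B proposes): country A will accept anything ≥ 0, so country B offers 0 and keeps 600.
Round 5 (country A proposes): country B can get 600 next round, worth 0.52 × 600 = 312 now, so country A offers 312, keeping 288.
Round 4 (country B proposes): country A can get 288 next round, worth 0.52 × 288 = 149.76 now. Country B offers 149.76 and keeps 600 − 149.76 = 450.24.
Round 3 (country A proposes): country B can get 450.24 next round, worth 0.52 × 450.24 = 234.1248 now, so country A offers 234.1248, keeping 365.8752.
Round 2 (country B proposes): country A can get 365.8752 next round, worth 0.52 × 365.8752 = 190.255104 now, so country B offers 190.255104, keeping 409.744896.
Round 1 (country A proposes): country B can get 409.744896 next round, worth 0.52 × 409.744896 = 213.06734592 now, so country A offers 213.06734592, keeping 386.93265408.

213.07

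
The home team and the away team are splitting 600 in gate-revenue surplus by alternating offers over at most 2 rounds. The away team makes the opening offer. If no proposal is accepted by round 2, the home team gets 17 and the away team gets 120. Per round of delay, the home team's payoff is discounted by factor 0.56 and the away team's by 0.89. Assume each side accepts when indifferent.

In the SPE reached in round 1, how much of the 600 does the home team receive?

Solve by backward induction from round 2.
Round 2 (the home team proposes): the away team gets 120 if talks fail, so the home team offers 120 and keeps 480.
Round 1 (the away team proposes): the home team can get 480 next round, worth 0.56 × 480 = 268.8 now. The away team offers 268.8 and keeps 600 − 268.8 = 331.2.

268.8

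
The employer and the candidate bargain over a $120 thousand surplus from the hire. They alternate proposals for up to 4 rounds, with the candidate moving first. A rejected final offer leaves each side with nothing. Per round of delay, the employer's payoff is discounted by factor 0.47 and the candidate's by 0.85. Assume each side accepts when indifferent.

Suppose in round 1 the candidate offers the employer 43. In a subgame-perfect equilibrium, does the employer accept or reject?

Round 4 (the employer proposes): rejection yields 0 for the candidate; the employer offers 0 and keeps 120.
Round 3 (the candidate proposes): the employer can get 120 next round, worth 0.47 × 120 = 56.4 now. The candidate offers 56.4 and keeps 120 − 56.4 = 63.6.
Round 2 (the employer proposes): the candidate can get 63.6 next round, worth 0.85 × 63.6 = 54.06 now, so the employer offers 54.06, keeping 65.94.
So by rejecting in round 1, the employer gets 65.94 next round, worth 0.47 × 65.94 = 30.9918 now.
Offer 43 ≥ 30.9918, so the employer accepts.

Accept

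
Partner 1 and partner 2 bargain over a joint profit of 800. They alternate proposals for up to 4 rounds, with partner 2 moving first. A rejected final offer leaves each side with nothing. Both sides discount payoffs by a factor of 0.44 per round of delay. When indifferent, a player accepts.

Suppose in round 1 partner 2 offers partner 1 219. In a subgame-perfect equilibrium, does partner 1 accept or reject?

Round 4 (partner 1 proposes): partner 2 will accept anything ≥ 0, so partner 1 offers 0 and keeps 800.
Round 3 (partner 2 proposes): partner 1 can get 800 next round, worth 0.44 × 800 = 352 now. Partner 2 offers 352 and keeps 800 − 352 = 448.
Round 2 (partner 1 proposes): partner 2 can get 448 next round, worth 0.44 × 448 = 197.12 now. Partner 1 offers 197.12 and keeps 800 − 197.12 = 602.88.
So by rejecting in round 1, partner 1 gets 602.88 next round, worth 0.44 × 602.88 = 265.2672 now.
Offer 219 < 265.2672, so partner 1 rejects.

Reject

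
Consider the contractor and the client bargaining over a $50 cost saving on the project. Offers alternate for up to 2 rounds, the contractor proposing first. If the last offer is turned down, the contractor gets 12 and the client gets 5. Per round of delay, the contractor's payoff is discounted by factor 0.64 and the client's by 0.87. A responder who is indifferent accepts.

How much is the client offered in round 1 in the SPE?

Round 2 (the client proposes): the contractor gets 12 if talks fail, so the client offers 12 and keeps 38.
Round 1 (the contractor proposes): the client can get 38 next round, worth 0.87 × 38 = 33.06 now, so the contractor offers 33.06, keeping 16.94.

33.06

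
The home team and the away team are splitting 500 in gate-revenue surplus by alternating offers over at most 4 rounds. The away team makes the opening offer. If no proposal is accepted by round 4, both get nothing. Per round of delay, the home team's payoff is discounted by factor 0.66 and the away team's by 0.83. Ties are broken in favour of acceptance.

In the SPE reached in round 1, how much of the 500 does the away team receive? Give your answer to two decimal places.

263.13

Round 4 (the home team proposes): the away team will accept anything ≥ 0, so the home team offers 0 and keeps 500.
Round 3 (the away team proposes): the home team can get 500 next round, worth 0.66 × 500 = 330 now, so the away team offers 330, keeping 170.
Round 2 (the home team proposes): the away team can get 170 next round, worth 0.83 × 170 = 141.1 now. The home team offers 141.1 and keeps 500 − 141.1 = 358.9.
Round 1 (the away team proposes): the home team can get 358.9 next round, worth 0.66 × 358.9 = 236.874 now, so the away team offers 236.874, keeping 263.126.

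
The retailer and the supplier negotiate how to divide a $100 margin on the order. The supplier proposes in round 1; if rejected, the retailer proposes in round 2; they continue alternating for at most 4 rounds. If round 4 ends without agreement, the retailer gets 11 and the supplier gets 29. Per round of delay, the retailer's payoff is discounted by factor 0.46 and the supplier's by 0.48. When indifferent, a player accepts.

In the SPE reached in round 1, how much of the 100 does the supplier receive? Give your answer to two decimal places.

68.87

Round 4 (the retailer proposes): the supplier gets 29 if talks fail, so the retailer offers 29 and keeps 71.
Round 3 (the supplier proposes): the retailer can get 71 next round, worth 0.46 × 71 = 32.66 now. The supplier offers 32.66 and keeps 100 − 32.66 = 67.34.
Round 2 (the retailer proposes): the supplier can get 67.34 next round, worth 0.48 × 67.34 = 32.3232 now; the retailer offers that and keeps 67.6768.
Round 1 (the supplier proposes): the retailer can get 67.6768 next round, worth 0.46 × 67.6768 = 31.131328 now; the supplier offers that and keeps 68.868672.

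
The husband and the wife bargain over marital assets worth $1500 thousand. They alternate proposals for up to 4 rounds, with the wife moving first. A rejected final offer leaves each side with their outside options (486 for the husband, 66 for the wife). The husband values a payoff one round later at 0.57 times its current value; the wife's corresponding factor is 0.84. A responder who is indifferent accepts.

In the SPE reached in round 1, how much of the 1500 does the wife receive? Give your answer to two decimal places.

971.84

By backward induction:
Round 4 (the husband proposes): the wife gets 66 if talks fail, so the husband offers 66 and keeps 1434.
Round 3 (the wife proposes): the husband can get 1434 next round, worth 0.57 × 1434 = 817.38 now, so the wife offers 817.38, keeping 682.62.
Round 2 (the husband proposes): the wife can get 682.62 next round, worth 0.84 × 682.62 = 573.4008 now. The husband offers 573.4008 and keeps 1500 − 573.4008 = 926.5992.
Round 1 (the wife proposes): the husband can get 926.5992 next round, worth 0.57 × 926.5992 = 528.161544 now, so the wife offers 528.161544, keeping 971.838456.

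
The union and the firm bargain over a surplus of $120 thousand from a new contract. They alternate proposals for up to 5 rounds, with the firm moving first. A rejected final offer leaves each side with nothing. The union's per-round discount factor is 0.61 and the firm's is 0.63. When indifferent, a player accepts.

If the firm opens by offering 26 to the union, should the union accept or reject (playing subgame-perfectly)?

Round 5 (the firm proposes): rejection yields 0 for the union; the firm offers 0 and keeps 120.
Round 4 (the union proposes): the firm can get 120 next round, worth 0.63 × 120 = 75.6 now; the union offers that and keeps 44.4.
Round 3 (the firm proposes): the union can get 44.4 next round, worth 0.61 × 44.4 = 27.084 now. The firm offers 27.084 and keeps 120 − 27.084 = 92.916.
Round 2 (the union proposes): the firm can get 92.916 next round, worth 0.63 × 92.916 = 58.53708 now, so the union offers 58.53708, keeping 61.46292.
So by rejecting in round 1, the union gets 61.46292 next round, worth 0.61 × 61.46292 = 37.4923812 now.
Offer 26 < 37.4923812, so the union rejects.

Reject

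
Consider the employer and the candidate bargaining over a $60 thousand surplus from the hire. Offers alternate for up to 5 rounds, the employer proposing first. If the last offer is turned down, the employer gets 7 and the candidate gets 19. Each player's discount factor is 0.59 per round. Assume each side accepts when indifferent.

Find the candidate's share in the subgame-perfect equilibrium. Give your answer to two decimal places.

21.87

Round 5 (the employer proposes): the candidate gets 19 if talks fail, so the employer offers 19 and keeps 41.
Round 4 (the candidate proposes): the employer can get 41 next round, worth 0.59 × 41 = 24.19 now, so the candidate offers 24.19, keeping 35.81.
Round 3 (the employer proposes): the candidate can get 35.81 next round, worth 0.59 × 35.81 = 21.1279 now; the employer offers that and keeps 38.8721.
Round 2 (the candidate proposes): the employer can get 38.8721 next round, worth 0.59 × 38.8721 = 22.934539 now; the candidate offers that and keeps 37.065461.
Round 1 (the employer proposes): the candidate can get 37.065461 next round, worth 0.59 × 37.065461 = 21.86862199 now; the employer offers that and keeps 38.13137801.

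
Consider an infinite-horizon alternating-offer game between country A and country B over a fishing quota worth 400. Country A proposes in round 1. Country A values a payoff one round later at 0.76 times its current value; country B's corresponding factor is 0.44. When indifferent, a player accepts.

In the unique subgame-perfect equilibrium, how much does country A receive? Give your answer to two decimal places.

Let x be country A's share when country A proposes and y be country B's share when country B proposes.
Country B accepts iff offered ≥ 0.44·y, so x = 400 − 0.44y. Symmetrically y = 400 − 0.76x.
Substituting: x = 400 − 0.44(400 − 0.76x), giving x(1 − 0.76·0.44) = 400(1 − 0.44).
So x = 400 × 0.56 / 0.6656 ≈ 336.5385, and country B receives 400 − x ≈ 63.4615.

336.54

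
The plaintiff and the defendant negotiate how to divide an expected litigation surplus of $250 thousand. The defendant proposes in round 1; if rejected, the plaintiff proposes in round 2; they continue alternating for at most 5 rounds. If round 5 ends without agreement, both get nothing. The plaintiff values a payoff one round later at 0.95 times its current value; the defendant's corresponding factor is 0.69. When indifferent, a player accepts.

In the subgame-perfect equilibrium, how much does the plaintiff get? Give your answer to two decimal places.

121.89

Round 5 (the defendant proposes): the plaintiff will accept anything ≥ 0, so the defendant offers 0 and keeps 250.
Round 4 (the plaintiff proposes): the defendant can get 250 next round, worth 0.69 × 250 = 172.5 now. The plaintiff offers 172.5 and keeps 250 − 172.5 = 77.5.
Round 3 (the defendant proposes): the plaintiff can get 77.5 next round, worth 0.95 × 77.5 = 73.625 now, so the defendant offers 73.625, keeping 176.375.
Round 2 (the plaintiff proposes): the defendant can get 176.375 next round, worth 0.69 × 176.375 = 121.69875 now, so the plaintiff offers 121.69875, keeping 128.30125.
Round 1 (the defendant proposes): the plaintiff can get 128.30125 next round, worth 0.95 × 128.30125 = 121.8861875 now; the defendant offers that and keeps 128.1138125.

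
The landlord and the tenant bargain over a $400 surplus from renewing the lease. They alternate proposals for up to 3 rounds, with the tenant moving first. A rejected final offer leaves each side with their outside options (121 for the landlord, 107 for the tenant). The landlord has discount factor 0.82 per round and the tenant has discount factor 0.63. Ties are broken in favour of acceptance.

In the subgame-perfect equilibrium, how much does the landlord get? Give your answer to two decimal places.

183.87

Round 3 (the tenant proposes): the landlord gets 121 if talks fail, so the tenant offers 121 and keeps 279.
Round 2 (the landlord proposes): the tenant can get 279 next round, worth 0.63 × 279 = 175.77 now. The landlord offers 175.77 and keeps 400 − 175.77 = 224.23.
Round 1 (the tenant proposes): the landlord can get 224.23 next round, worth 0.82 × 224.23 = 183.8686 now; the tenant offers that and keeps 216.1314.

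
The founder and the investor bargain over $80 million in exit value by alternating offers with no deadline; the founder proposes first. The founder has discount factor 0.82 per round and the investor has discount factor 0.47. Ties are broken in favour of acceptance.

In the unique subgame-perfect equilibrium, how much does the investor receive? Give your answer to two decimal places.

11.01

Let x be the founder's share when the founder proposes and y be the investor's share when the investor proposes.
The investor accepts iff offered ≥ 0.47·y, so x = 80 − 0.47y. Symmetrically y = 80 − 0.82x.
Substituting: x = 80 − 0.47(80 − 0.82x), giving x(1 − 0.82·0.47) = 80(1 − 0.47).
So x = 80 × 0.53 / 0.6146 ≈ 68.9880, and the investor receives 80 − x ≈ 11.0120.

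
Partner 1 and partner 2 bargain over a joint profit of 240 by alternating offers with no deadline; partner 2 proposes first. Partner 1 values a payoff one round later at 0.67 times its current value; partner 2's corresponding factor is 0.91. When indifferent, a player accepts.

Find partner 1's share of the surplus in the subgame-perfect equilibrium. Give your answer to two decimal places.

In a stationary SPE each proposer offers the other exactly their discounted continuation value.
If partner 2 keeps x when proposing and partner 1 keeps y when proposing, then x = 240 − 0.67y and y = 240 − 0.91x.
Solving: x = 240(1 − 0.67) / (1 − 0.91·0.67) = 79.2 / 0.3903 ≈ 202.9208.
Partner 1 gets 240 − 202.9208 ≈ 37.0792.

37.08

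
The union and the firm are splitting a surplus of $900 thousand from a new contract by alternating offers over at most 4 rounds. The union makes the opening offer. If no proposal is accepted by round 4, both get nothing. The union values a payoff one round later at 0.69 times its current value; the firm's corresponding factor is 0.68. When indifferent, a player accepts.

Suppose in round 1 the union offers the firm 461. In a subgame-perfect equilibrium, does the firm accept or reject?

Round 4 (the firm proposes): the union will accept anything ≥ 0, so the firm offers 0 and keeps 900.
Round 3 (the union proposes): the firm can get 900 next round, worth 0.68 × 900 = 612 now. The union offers 612 and keeps 900 − 612 = 288.
Round 2 (the firm proposes): the union can get 288 next round, worth 0.69 × 288 = 198.72 now. The firm offers 198.72 and keeps 900 − 198.72 = 701.28.
So by rejecting in round 1, the firm gets 701.28 next round, worth 0.68 × 701.28 = 476.8704 now.
Offer 461 < 476.8704, so the firm rejects.

Reject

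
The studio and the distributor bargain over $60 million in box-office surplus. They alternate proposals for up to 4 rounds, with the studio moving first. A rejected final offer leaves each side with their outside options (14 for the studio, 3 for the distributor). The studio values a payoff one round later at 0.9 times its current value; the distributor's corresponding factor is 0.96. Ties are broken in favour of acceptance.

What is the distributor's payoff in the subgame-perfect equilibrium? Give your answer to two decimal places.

Work backward from the last round.
Round 4 (the distributor proposes): the studio gets 14 if talks fail, so the distributor offers 14 and keeps 46.
Round 3 (the studio proposes): the distributor can get 46 next round, worth 0.96 × 46 = 44.16 now; the studio offers that and keeps 15.84.
Round 2 (the distributor proposes): the studio can get 15.84 next round, worth 0.9 × 15.84 = 14.256 now, so the distributor offers 14.256, keeping 45.744.
Round 1 (the studio proposes): the distributor can get 45.744 next round, worth 0.96 × 45.744 = 43.91424 now. The studio offers 43.91424 and keeps 60 − 43.91424 = 16.08576.

43.91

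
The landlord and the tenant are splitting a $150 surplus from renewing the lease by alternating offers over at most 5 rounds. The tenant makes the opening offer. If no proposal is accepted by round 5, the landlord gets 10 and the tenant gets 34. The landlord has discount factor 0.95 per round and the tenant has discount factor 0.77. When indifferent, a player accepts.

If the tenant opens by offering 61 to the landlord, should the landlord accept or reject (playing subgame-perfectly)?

Reject

Round 5 (the tenant proposes): the landlord gets 10 if talks fail, so the tenant offers 10 and keeps 140.
Round 4 (the landlord proposes): the tenant can get 140 next round, worth 0.77 × 140 = 107.8 now. The landlord offers 107.8 and keeps 150 − 107.8 = 42.2.
Round 3 (the tenant proposes): the landlord can get 42.2 next round, worth 0.95 × 42.2 = 40.09 now, so the tenant offers 40.09, keeping 109.91.
Round 2 (the landlord proposes): the tenant can get 109.91 next round, worth 0.77 × 109.91 = 84.6307 now. The landlord offers 84.6307 and keeps 150 − 84.6307 = 65.3693.
So by rejecting in round 1, the landlord gets 65.3693 next round, worth 0.95 × 65.3693 = 62.100835 now.
Offer 61 < 62.100835, so the landlord rejects.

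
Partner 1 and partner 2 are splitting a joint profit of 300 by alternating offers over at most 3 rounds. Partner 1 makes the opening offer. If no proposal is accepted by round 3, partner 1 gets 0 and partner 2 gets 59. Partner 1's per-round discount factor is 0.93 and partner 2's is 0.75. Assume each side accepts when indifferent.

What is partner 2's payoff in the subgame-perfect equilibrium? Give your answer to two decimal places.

Solve by backward induction from round 3.
Round 3 (partner 1 proposes): partner 2 gets 59 if talks fail, so partner 1 offers 59 and keeps 241.
Round 2 (partner 2 proposes): partner 1 can get 241 next round, worth 0.93 × 241 = 224.13 now, so partner 2 offers 224.13, keeping 75.87.
Round 1 (partner 1 proposes): partner 2 can get 75.87 next round, worth 0.75 × 75.87 = 56.9025 now. Partner 1 offers 56.9025 and keeps 300 − 56.9025 = 243.0975.

56.90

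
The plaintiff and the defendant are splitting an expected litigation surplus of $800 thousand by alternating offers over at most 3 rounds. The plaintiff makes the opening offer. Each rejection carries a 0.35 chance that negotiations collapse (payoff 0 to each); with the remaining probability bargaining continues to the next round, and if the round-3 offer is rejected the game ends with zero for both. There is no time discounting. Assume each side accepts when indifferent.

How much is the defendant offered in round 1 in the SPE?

182

Round 3 (the plaintiff proposes): rejection yields 0 for the defendant; the plaintiff offers 0 and keeps 800.
Round 2 (the defendant proposes): rejecting gives the plaintiff an expected 0.65 × 800 = 520; the defendant offers that and keeps 280.
Round 1 (the plaintiff proposes): rejecting gives the defendant an expected 0.65 × 280 = 182; the plaintiff offers that and keeps 618.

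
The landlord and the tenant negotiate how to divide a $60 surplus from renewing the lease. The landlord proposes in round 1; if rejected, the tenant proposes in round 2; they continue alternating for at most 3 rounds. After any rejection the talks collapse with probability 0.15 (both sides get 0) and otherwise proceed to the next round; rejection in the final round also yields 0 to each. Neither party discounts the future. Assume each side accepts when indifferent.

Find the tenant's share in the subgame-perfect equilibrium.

Round 3 (the landlord proposes): the tenant will accept anything ≥ 0, so the landlord offers 0 and keeps 60.
Round 2 (the tenant proposes): rejecting gives the landlord an expected 0.85 × 60 = 51. The tenant offers 51 and keeps 60 − 51 = 9.
Round 1 (the landlord proposes): rejecting gives the tenant an expected 0.85 × 9 = 7.65, so the landlord offers 7.65, keeping 52.35.

7.65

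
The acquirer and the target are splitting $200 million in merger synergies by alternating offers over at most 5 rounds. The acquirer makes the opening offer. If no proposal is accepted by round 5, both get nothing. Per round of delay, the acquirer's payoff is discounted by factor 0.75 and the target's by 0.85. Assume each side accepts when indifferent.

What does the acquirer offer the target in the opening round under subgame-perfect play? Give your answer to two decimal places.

Round 5 (the acquirer proposes): rejection yields 0 for the target; the acquirer offers 0 and keeps 200.
Round 4 (the target proposes): the acquirer can get 200 next round, worth 0.75 × 200 = 150 now, so the target offers 150, keeping 50.
Round 3 (the acquirer proposes): the target can get 50 next round, worth 0.85 × 50 = 42.5 now; the acquirer offers that and keeps 157.5.
Round 2 (the target proposes): the acquirer can get 157.5 next round, worth 0.75 × 157.5 = 118.125 now. The target offers 118.125 and keeps 200 − 118.125 = 81.875.
Round 1 (the acquirer proposes): the target can get 81.875 next round, worth 0.85 × 81.875 = 69.59375 now; the acquirer offers that and keeps 130.40625.

69.59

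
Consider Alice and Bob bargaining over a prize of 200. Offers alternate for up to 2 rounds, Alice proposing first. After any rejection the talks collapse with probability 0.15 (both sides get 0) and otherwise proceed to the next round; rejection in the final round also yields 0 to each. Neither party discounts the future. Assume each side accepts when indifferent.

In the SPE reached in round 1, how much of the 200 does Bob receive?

Round 2 (Bob proposes): rejection yields 0 for Alice; Bob offers 0 and keeps 200.
Round 1 (Alice proposes): rejecting gives Bob an expected 0.85 × 200 = 170, so Alice offers 170, keeping 30.

170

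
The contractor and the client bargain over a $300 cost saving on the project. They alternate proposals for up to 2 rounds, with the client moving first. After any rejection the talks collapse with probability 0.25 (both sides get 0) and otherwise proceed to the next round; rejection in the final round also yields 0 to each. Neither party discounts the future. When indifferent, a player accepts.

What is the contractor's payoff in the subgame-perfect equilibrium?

225

Round 2 (the contractor proposes): the client will accept anything ≥ 0, so the contractor offers 0 and keeps 300.
Round 1 (the client proposes): rejecting gives the contractor an expected 0.75 × 300 = 225, so the client offers 225, keeping 75.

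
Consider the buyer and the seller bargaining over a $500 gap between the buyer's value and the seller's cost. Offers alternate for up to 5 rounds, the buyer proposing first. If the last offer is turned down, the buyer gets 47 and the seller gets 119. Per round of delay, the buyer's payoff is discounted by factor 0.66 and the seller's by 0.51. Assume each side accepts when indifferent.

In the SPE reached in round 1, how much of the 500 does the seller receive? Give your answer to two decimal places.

Solve by backward induction from round 5.
Round 5 (the buyer proposes): the seller gets 119 if talks fail, so the buyer offers 119 and keeps 381.
Round 4 (the seller proposes): the buyer can get 381 next round, worth 0.66 × 381 = 251.46 now; the seller offers that and keeps 248.54.
Round 3 (the buyer proposes): the seller can get 248.54 next round, worth 0.51 × 248.54 = 126.7554 now, so the buyer offers 126.7554, keeping 373.2446.
Round 2 (the seller proposes): the buyer can get 373.2446 next round, worth 0.66 × 373.2446 = 246.341436 now. The seller offers 246.341436 and keeps 500 − 246.341436 = 253.658564.
Round 1 (the buyer proposes): the seller can get 253.658564 next round, worth 0.51 × 253.658564 = 129.36586764 now, so the buyer offers 129.36586764, keeping 370.63413236.

129.37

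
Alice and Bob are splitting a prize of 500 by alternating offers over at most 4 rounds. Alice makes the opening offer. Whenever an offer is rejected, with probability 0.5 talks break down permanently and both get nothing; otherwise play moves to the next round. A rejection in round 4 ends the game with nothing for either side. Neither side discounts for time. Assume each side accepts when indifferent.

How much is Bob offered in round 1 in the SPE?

By backward induction:
Round 4 (Bob proposes): Alice will accept anything ≥ 0, so Bob offers 0 and keeps 500.
Round 3 (Alice proposes): rejecting gives Bob an expected 0.5 × 500 = 250, so Alice offers 250, keeping 250.
Round 2 (Bob proposes): rejecting gives Alice an expected 0.5 × 250 = 125. Bob offers 125 and keeps 500 − 125 = 375.
Round 1 (Alice proposes): rejecting gives Bob an expected 0.5 × 375 = 187.5, so Alice offers 187.5, keeping 312.5.

187.5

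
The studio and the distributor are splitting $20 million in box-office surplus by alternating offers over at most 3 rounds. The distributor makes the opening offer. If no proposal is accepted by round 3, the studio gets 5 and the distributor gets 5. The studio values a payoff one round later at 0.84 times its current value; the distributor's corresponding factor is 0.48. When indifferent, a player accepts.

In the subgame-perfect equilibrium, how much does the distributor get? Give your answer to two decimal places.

Round 3 (the distributor proposes): the studio gets 5 if talks fail, so the distributor offers 5 and keeps 15.
Round 2 (the studio proposes): the distributor can get 15 next round, worth 0.48 × 15 = 7.2 now; the studio offers that and keeps 12.8.
Round 1 (the distributor proposes): the studio can get 12.8 next round, worth 0.84 × 12.8 = 10.752 now. The distributor offers 10.752 and keeps 20 − 10.752 = 9.248.

9.25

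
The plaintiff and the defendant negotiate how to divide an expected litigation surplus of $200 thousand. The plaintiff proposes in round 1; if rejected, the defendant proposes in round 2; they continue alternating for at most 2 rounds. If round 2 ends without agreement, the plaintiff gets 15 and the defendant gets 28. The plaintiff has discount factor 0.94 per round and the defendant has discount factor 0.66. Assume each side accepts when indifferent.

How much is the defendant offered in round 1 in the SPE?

By backward induction:
Round 2 (the defendant proposes): the plaintiff gets 15 if talks fail, so the defendant offers 15 and keeps 185.
Round 1 (the plaintiff proposes): the defendant can get 185 next round, worth 0.66 × 185 = 122.1 now; the plaintiff offers that and keeps 77.9.

122.1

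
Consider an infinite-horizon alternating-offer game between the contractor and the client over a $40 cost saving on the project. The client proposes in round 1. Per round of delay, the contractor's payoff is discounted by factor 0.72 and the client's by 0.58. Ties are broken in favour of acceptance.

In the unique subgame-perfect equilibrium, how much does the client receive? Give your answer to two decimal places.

Let x be the client's share when the client proposes and y be the contractor's share when the contractor proposes.
The contractor accepts iff offered ≥ 0.72·y, so x = 40 − 0.72y. Symmetrically y = 40 − 0.58x.
Substituting: x = 40 − 0.72(40 − 0.58x), giving x(1 − 0.58·0.72) = 40(1 − 0.72).
So x = 40 × 0.28 / 0.5824 ≈ 19.2308, and the contractor receives 40 − x ≈ 20.7692.

19.23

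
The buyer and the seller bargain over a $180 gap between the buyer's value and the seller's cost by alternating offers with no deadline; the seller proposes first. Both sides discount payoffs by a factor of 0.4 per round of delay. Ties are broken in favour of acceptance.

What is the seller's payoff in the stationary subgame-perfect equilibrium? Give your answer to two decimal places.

When the seller proposes, the buyer accepts any offer worth at least 0.4 times what the buyer would get by proposing next round; and vice versa.
This gives x = 180 − 0.4y and y = 180 − 0.4x, where x and y are each side's share when it proposes.
Hence (1 − 0.4·0.4)x = 180(1 − 0.4), i.e. 0.84·x = 108.
x ≈ 128.5714; the buyer's share is 180 − x ≈ 51.4286.

128.57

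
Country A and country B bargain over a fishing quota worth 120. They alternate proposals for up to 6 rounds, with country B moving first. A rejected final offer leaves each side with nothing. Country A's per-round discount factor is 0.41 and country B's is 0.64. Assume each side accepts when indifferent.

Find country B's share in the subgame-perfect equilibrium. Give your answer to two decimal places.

Work backward from the last round.
Round 6 (country A proposes): rejection yields 0 for country B; country A offers 0 and keeps 120.
Round 5 (country B proposes): country A can get 120 next round, worth 0.41 × 120 = 49.2 now, so country B offers 49.2, keeping 70.8.
Round 4 (country A proposes): country B can get 70.8 next round, worth 0.64 × 70.8 = 45.312 now; country A offers that and keeps 74.688.
Round 3 (country B proposes): country A can get 74.688 next round, worth 0.41 × 74.688 = 30.62208 now. Country B offers 30.62208 and keeps 120 − 30.62208 = 89.37792.
Round 2 (country A proposes): country B can get 89.37792 next round, worth 0.64 × 89.37792 = 57.2018688 now; country A offers that and keeps 62.7981312.
Round 1 (country B proposes): country A can get 62.7981312 next round, worth 0.41 × 62.7981312 = 25.747233792 now. Country B offers 25.747233792 and keeps 120 − 25.747233792 = 94.252766208.

94.25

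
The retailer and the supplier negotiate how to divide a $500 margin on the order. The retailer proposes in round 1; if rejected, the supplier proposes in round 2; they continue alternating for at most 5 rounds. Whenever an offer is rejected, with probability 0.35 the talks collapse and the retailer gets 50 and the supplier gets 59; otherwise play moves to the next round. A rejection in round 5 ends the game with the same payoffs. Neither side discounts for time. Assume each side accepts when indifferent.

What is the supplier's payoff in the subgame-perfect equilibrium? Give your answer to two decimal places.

Round 5 (the retailer proposes): the supplier gets 59 if talks fail, so the retailer offers 59 and keeps 441.
Round 4 (the supplier proposes): rejecting gives the retailer an expected 0.65 × 441 + 0.35 × 50 = 304.15. The supplier offers 304.15 and keeps 500 − 304.15 = 195.85.
Round 3 (the retailer proposes): rejecting gives the supplier an expected 0.65 × 195.85 + 0.35 × 59 = 147.9525; the retailer offers that and keeps 352.0475.
Round 2 (the supplier proposes): rejecting gives the retailer an expected 0.65 × 352.0475 + 0.35 × 50 = 246.330875, so the supplier offers 246.330875, keeping 253.669125.
Round 1 (the retailer proposes): rejecting gives the supplier an expected 0.65 × 253.669125 + 0.35 × 59 = 185.53493125. The retailer offers 185.53493125 and keeps 500 − 185.53493125 = 314.46506875.

185.53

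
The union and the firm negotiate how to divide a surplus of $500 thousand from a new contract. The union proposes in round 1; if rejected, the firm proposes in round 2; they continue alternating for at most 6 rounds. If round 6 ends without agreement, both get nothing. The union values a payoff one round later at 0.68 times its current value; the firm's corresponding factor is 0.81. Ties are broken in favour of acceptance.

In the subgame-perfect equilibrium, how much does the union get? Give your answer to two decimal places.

Solve by backward induction from round 6.
Round 6 (the firm proposes): the union will accept anything ≥ 0, so the firm offers 0 and keeps 500.
Round 5 (the union proposes): the firm can get 500 next round, worth 0.81 × 500 = 405 now, so the union offers 405, keeping 95.
Round 4 (the firm proposes): the union can get 95 next round, worth 0.68 × 95 = 64.6 now, so the firm offers 64.6, keeping 435.4.
Round 3 (the union proposes): the firm can get 435.4 next round, worth 0.81 × 435.4 = 352.674 now, so the union offers 352.674, keeping 147.326.
Round 2 (the firm proposes): the union can get 147.326 next round, worth 0.68 × 147.326 = 100.18168 now. The firm offers 100.18168 and keeps 500 − 100.18168 = 399.81832.
Round 1 (the union proposes): the firm can get 399.81832 next round, worth 0.81 × 399.81832 = 323.8528392 now, so the union offers 323.8528392, keeping 176.1471608.

176.15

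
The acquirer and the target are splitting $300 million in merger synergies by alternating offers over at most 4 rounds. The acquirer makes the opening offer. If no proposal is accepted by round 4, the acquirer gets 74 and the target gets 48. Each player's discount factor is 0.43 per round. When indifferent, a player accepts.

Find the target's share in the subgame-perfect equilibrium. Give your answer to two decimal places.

Round 4 (the target proposes): the acquirer gets 74 if talks fail, so the target offers 74 and keeps 226.
Round 3 (the acquirer proposes): the target can get 226 next round, worth 0.43 × 226 = 97.18 now, so the acquirer offers 97.18, keeping 202.82.
Round 2 (the target proposes): the acquirer can get 202.82 next round, worth 0.43 × 202.82 = 87.2126 now; the target offers that and keeps 212.7874.
Round 1 (the acquirer proposes): the target can get 212.7874 next round, worth 0.43 × 212.7874 = 91.498582 now, so the acquirer offers 91.498582, keeping 208.501418.

91.50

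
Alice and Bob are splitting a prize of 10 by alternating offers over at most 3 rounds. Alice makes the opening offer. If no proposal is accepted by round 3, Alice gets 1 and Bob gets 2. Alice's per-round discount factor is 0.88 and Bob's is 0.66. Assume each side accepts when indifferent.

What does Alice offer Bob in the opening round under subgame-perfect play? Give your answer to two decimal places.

1.95

Round 3 (Alice proposes): Bob gets 2 if talks fail, so Alice offers 2 and keeps 8.
Round 2 (Bob proposes): Alice can get 8 next round, worth 0.88 × 8 = 7.04 now, so Bob offers 7.04, keeping 2.96.
Round 1 (Alice proposes): Bob can get 2.96 next round, worth 0.66 × 2.96 = 1.9536 now. Alice offers 1.9536 and keeps 10 − 1.9536 = 8.0464.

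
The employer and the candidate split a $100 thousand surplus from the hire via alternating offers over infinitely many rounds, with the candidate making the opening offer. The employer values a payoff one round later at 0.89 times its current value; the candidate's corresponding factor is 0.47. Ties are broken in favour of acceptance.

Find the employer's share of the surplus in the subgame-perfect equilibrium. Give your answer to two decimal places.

Let x be the candidate's share when the candidate proposes and y be the employer's share when the employer proposes.
The employer accepts iff offered ≥ 0.89·y, so x = 100 − 0.89y. Symmetrically y = 100 − 0.47x.
Substituting: x = 100 − 0.89(100 − 0.47x), giving x(1 − 0.47·0.89) = 100(1 − 0.89).
So x = 100 × 0.11 / 0.5817 ≈ 18.9101, and the employer receives 100 − x ≈ 81.0899.

81.09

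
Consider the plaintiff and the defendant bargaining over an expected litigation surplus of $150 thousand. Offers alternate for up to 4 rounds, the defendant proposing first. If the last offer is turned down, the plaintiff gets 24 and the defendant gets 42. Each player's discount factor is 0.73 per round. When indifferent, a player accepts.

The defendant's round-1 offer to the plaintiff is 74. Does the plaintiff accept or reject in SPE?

Round 4 (the plaintiff proposes): the defendant gets 42 if talks fail, so the plaintiff offers 42 and keeps 108.
Round 3 (the defendant proposes): the plaintiff can get 108 next round, worth 0.73 × 108 = 78.84 now, so the defendant offers 78.84, keeping 71.16.
Round 2 (the plaintiff proposes): the defendant can get 71.16 next round, worth 0.73 × 71.16 = 51.9468 now; the plaintiff offers that and keeps 98.0532.
So by rejecting in round 1, the plaintiff gets 98.0532 next round, worth 0.73 × 98.0532 = 71.578836 now.
Offer 74 ≥ 71.578836, so the plaintiff accepts.

Accept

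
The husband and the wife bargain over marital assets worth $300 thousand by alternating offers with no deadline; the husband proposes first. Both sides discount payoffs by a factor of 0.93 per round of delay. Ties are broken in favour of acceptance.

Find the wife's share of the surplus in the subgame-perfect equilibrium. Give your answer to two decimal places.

144.56

In a stationary SPE each proposer offers the other exactly their discounted continuation value.
If the husband keeps x when proposing and the wife keeps y when proposing, then x = 300 − 0.93y and y = 300 − 0.93x.
Solving: x = 300(1 − 0.93) / (1 − 0.93·0.93) = 21 / 0.1351 ≈ 155.4404.
The wife gets 300 − 155.4404 ≈ 144.5596.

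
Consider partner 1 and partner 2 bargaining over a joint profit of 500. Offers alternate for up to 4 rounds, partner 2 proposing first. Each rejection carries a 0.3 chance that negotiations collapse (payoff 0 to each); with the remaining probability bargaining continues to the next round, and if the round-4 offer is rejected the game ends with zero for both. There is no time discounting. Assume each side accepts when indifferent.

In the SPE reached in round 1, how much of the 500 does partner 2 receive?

Round 4 (partner 1 proposes): rejection yields 0 for partner 2; partner 1 offers 0 and keeps 500.
Round 3 (partner 2 proposes): rejecting gives partner 1 an expected 0.7 × 500 = 350. Partner 2 offers 350 and keeps 500 − 350 = 150.
Round 2 (partner 1 proposes): rejecting gives partner 2 an expected 0.7 × 150 = 105. Partner 1 offers 105 and keeps 500 − 105 = 395.
Round 1 (partner 2 proposes): rejecting gives partner 1 an expected 0.7 × 395 = 276.5; partner 2 offers that and keeps 223.5.

223.5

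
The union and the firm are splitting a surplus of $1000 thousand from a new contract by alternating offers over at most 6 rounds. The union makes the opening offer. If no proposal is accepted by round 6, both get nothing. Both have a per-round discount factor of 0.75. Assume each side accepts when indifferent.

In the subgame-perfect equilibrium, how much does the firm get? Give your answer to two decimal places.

Solve by backward induction from round 6.
Round 6 (the firm proposes): rejection yields 0 for the union; the firm offers 0 and keeps 1000.
Round 5 (the union proposes): the firm can get 1000 next round, worth 0.75 × 1000 = 750 now. The union offers 750 and keeps 1000 − 750 = 250.
Round 4 (the firm proposes): the union can get 250 next round, worth 0.75 × 250 = 187.5 now, so the firm offers 187.5, keeping 812.5.
Round 3 (the union proposes): the firm can get 812.5 next round, worth 0.75 × 812.5 = 609.375 now. The union offers 609.375 and keeps 1000 − 609.375 = 390.625.
Round 2 (the firm proposes): the union can get 390.625 next round, worth 0.75 × 390.625 = 292.96875 now, so the firm offers 292.96875, keeping 707.03125.
Round 1 (the union proposes): the firm can get 707.03125 next round, worth 0.75 × 707.03125 = 530.2734375 now; the union offers that and keeps 469.7265625.

530.27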